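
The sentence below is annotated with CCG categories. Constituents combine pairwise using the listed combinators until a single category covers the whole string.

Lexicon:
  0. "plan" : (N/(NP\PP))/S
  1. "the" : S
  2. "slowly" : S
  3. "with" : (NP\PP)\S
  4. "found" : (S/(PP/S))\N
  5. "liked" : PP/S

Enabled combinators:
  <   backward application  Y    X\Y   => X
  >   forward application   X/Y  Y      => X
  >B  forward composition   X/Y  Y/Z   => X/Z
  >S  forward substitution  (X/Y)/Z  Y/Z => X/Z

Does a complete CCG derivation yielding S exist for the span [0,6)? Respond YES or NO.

YES

[0,6] S   >
  [0,5] S/(PP/S)   <
    [0,4] N   >
      [0,2] N/(NP\PP)   >
        [0,1] "plan" : (N/(NP\PP))/S
        [1,2] "the" : S
      [2,4] NP\PP   <
        [2,3] "slowly" : S
        [3,4] "with" : (NP\PP)\S
    [4,5] "found" : (S/(PP/S))\N
  [5,6] "liked" : PP/S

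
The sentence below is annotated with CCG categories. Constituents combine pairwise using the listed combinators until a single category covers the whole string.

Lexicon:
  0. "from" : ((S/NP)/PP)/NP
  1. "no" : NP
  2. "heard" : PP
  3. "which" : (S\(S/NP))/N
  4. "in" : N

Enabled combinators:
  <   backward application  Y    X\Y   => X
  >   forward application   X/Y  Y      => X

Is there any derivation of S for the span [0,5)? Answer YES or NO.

YES

[0,5] S   <
  [0,3] S/NP   >
    [0,2] (S/NP)/PP   >
      [0,1] "from" : ((S/NP)/PP)/NP
      [1,2] "no" : NP
    [2,3] "heard" : PP
  [3,5] S\(S/NP)   >
    [3,4] "which" : (S\(S/NP))/N
    [4,5] "in" : N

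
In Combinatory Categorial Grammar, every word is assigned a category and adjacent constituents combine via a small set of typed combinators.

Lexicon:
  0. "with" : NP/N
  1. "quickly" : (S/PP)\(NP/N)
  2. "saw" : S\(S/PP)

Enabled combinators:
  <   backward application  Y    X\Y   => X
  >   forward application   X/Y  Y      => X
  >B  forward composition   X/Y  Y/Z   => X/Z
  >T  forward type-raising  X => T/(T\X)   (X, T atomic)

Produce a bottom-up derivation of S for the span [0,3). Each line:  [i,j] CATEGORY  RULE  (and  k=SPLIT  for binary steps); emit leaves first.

[0,1] NP/N  lex  "with"
[1,2] (S/PP)\(NP/N)  lex  "quickly"
[0,2] S/PP  <  k=1
[2,3] S\(S/PP)  lex  "saw"
[0,3] S  <  k=2

[0,3] S   <
  [0,2] S/PP   <
    [0,1] "with" : NP/N
    [1,2] "quickly" : (S/PP)\(NP/N)
  [2,3] "saw" : S\(S/PP)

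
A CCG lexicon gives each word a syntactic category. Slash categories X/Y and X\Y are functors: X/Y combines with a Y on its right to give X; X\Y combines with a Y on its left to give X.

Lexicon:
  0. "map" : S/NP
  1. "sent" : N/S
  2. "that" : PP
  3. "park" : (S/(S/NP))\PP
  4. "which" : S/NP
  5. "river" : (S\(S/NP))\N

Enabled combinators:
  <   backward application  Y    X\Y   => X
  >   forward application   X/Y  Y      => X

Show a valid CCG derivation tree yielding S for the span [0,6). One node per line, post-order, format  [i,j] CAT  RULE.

[0,1] S/NP  lex  "map"
[1,2] N/S  lex  "sent"
[2,3] PP  lex  "that"
[3,4] (S/(S/NP))\PP  lex  "park"
[2,4] S/(S/NP)  <  k=3
[4,5] S/NP  lex  "which"
[2,5] S  >  k=4
[1,5] N  >  k=2
[5,6] (S\(S/NP))\N  lex  "river"
[1,6] S\(S/NP)  <  k=5
[0,6] S  <  k=1

[0,6] S   <
  [0,1] "map" : S/NP
  [1,6] S\(S/NP)   <
    [1,5] N   >
      [1,2] "sent" : N/S
      [2,5] S   >
        [2,4] S/(S/NP)   <
          [2,3] "that" : PP
          [3,4] "park" : (S/(S/NP))\PP
        [4,5] "which" : S/NP
    [5,6] "river" : (S\(S/NP))\N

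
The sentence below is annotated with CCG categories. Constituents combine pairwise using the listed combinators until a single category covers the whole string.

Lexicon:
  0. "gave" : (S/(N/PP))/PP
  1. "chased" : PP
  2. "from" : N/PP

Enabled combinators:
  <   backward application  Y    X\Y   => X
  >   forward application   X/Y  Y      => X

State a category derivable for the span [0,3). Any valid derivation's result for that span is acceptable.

S

[0,3] S   >
  [0,2] S/(N/PP)   >
    [0,1] "gave" : (S/(N/PP))/PP
    [1,2] "chased" : PP
  [2,3] "from" : N/PP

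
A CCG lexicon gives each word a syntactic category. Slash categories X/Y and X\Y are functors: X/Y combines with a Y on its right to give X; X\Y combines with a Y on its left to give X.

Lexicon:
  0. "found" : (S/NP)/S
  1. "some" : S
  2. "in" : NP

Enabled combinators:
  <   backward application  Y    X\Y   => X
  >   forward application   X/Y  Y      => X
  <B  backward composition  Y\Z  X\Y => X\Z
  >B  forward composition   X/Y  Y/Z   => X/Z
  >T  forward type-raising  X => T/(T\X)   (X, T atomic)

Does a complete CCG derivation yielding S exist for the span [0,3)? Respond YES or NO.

[0,3] S   >
  [0,2] S/NP   >
    [0,1] "found" : (S/NP)/S
    [1,2] "some" : S
  [2,3] "in" : NP

YES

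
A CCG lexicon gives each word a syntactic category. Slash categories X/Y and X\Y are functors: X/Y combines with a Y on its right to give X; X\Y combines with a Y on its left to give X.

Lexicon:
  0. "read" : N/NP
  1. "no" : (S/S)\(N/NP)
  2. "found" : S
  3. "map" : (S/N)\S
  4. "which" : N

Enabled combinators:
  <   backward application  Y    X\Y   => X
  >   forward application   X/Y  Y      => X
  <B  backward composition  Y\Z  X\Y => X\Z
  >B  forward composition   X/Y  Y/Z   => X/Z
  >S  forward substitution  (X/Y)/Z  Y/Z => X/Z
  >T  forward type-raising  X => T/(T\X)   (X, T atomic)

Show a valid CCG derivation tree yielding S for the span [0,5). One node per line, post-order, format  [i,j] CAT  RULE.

[0,5] S   >
  [0,4] S/N   >B
    [0,2] S/S   <
      [0,1] "read" : N/NP
      [1,2] "no" : (S/S)\(N/NP)
    [2,4] S/N   <
      [2,3] "found" : S
      [3,4] "map" : (S/N)\S
  [4,5] "which" : N

[0,1] N/NP  lex  "read"
[1,2] (S/S)\(N/NP)  lex  "no"
[0,2] S/S  <  k=1
[2,3] S  lex  "found"
[3,4] (S/N)\S  lex  "map"
[2,4] S/N  <  k=3
[0,4] S/N  >B  k=2
[4,5] N  lex  "which"
[0,5] S  >  k=4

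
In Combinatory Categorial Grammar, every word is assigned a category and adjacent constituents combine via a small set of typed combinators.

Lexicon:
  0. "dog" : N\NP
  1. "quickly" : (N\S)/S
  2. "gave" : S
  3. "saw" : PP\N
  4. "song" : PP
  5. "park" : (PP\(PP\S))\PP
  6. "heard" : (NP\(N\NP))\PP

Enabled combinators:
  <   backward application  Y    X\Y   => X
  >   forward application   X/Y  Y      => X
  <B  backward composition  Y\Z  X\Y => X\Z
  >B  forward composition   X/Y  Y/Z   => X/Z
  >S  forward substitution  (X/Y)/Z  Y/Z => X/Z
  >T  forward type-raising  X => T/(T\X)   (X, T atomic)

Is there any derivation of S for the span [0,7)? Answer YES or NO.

NO

N\NP (N\S)/S S PP\N PP (PP\(PP\S))\PP (NP\(N\NP))\PP
CKY chart[0,7] = {N/(N\NP), NP, NP/(NP\NP), PP/(PP\NP), S/(S\NP)}; S ∉ chart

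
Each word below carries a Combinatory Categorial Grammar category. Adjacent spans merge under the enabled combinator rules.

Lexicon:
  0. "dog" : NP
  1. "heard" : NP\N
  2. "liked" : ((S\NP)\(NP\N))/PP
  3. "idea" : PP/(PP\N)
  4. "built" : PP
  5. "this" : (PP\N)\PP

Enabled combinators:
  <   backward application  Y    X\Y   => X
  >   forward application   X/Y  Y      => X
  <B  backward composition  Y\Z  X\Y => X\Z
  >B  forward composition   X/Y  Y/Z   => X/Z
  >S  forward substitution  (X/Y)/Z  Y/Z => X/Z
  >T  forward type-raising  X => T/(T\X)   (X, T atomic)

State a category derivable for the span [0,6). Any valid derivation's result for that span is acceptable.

S

[0,6] S   <
  [0,1] "dog" : NP
  [1,6] S\NP   <
    [1,2] "heard" : NP\N
    [2,6] (S\NP)\(NP\N)   >
      [2,3] "liked" : ((S\NP)\(NP\N))/PP
      [3,6] PP   >
        [3,4] "idea" : PP/(PP\N)
        [4,6] PP\N   <
          [4,5] "built" : PP
          [5,6] "this" : (PP\N)\PP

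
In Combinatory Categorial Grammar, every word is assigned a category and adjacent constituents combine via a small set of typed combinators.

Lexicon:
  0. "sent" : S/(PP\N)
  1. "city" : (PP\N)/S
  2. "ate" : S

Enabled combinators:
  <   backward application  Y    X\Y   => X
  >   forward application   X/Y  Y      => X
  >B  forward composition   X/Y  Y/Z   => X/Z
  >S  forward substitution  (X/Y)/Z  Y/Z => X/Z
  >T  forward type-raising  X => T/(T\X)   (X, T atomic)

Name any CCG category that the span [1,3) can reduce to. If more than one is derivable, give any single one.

[0,3] S   >
  [0,1] "sent" : S/(PP\N)
  [1,3] PP\N   >
    [1,2] "city" : (PP\N)/S
    [2,3] "ate" : S

PP\N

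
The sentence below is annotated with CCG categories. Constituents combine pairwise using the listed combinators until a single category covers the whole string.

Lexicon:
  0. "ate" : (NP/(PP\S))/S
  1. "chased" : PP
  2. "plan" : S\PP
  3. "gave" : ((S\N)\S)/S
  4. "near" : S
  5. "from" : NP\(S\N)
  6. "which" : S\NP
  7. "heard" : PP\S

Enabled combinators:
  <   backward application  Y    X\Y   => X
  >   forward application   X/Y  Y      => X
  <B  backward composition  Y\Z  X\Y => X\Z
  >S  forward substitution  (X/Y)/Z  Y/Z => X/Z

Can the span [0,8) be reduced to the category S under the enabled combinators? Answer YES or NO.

(NP/(PP\S))/S PP S\PP ((S\N)\S)/S S NP\(S\N) S\NP PP\S
CKY chart[0,8] = {NP}; S ∉ chart

NO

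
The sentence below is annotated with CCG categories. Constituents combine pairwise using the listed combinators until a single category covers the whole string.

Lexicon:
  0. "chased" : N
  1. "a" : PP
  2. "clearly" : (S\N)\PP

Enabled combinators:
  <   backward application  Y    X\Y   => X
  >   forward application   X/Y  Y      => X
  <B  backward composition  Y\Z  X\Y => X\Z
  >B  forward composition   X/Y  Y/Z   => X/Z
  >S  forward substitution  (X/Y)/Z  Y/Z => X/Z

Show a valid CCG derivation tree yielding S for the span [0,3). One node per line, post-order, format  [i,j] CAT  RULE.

[0,1] N  lex  "chased"
[1,2] PP  lex  "a"
[2,3] (S\N)\PP  lex  "clearly"
[1,3] S\N  <  k=2
[0,3] S  <  k=1

[0,3] S   <
  [0,1] "chased" : N
  [1,3] S\N   <
    [1,2] "a" : PP
    [2,3] "clearly" : (S\N)\PP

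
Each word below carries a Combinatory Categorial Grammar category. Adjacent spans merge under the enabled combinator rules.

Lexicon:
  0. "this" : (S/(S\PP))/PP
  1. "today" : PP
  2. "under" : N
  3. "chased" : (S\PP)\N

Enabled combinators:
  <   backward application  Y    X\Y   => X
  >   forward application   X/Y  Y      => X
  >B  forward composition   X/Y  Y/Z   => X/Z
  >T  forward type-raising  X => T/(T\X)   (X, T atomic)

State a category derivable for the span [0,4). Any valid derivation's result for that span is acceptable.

S

[0,4] S   >
  [0,2] S/(S\PP)   >
    [0,1] "this" : (S/(S\PP))/PP
    [1,2] "today" : PP
  [2,4] S\PP   <
    [2,3] "under" : N
    [3,4] "chased" : (S\PP)\N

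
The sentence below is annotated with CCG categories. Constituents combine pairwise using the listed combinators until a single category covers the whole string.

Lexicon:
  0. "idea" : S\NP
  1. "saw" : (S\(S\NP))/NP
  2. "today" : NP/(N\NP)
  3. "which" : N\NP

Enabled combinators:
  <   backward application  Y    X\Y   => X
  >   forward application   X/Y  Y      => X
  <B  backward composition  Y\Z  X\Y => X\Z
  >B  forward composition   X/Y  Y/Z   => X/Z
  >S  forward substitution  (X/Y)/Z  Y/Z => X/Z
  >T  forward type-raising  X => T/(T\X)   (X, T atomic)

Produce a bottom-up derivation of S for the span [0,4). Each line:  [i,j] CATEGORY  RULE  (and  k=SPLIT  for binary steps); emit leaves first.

[0,4] S   <
  [0,1] "idea" : S\NP
  [1,4] S\(S\NP)   >
    [1,2] "saw" : (S\(S\NP))/NP
    [2,4] NP   >
      [2,3] "today" : NP/(N\NP)
      [3,4] "which" : N\NP

[0,1] S\NP  lex  "idea"
[1,2] (S\(S\NP))/NP  lex  "saw"
[2,3] NP/(N\NP)  lex  "today"
[3,4] N\NP  lex  "which"
[2,4] NP  >  k=3
[1,4] S\(S\NP)  >  k=2
[0,4] S  <  k=1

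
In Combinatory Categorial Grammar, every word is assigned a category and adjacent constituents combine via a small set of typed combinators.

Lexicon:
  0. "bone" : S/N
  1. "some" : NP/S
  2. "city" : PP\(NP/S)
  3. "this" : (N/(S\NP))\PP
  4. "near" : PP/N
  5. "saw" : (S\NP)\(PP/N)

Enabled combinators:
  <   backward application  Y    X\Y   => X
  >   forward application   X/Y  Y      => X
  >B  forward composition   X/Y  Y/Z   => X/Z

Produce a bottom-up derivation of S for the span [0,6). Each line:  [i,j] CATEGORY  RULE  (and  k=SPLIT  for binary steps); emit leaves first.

[0,6] S   >
  [0,1] "bone" : S/N
  [1,6] N   >
    [1,4] N/(S\NP)   <
      [1,3] PP   <
        [1,2] "some" : NP/S
        [2,3] "city" : PP\(NP/S)
      [3,4] "this" : (N/(S\NP))\PP
    [4,6] S\NP   <
      [4,5] "near" : PP/N
      [5,6] "saw" : (S\NP)\(PP/N)

[0,1] S/N  lex  "bone"
[1,2] NP/S  lex  "some"
[2,3] PP\(NP/S)  lex  "city"
[1,3] PP  <  k=2
[3,4] (N/(S\NP))\PP  lex  "this"
[1,4] N/(S\NP)  <  k=3
[4,5] PP/N  lex  "near"
[5,6] (S\NP)\(PP/N)  lex  "saw"
[4,6] S\NP  <  k=5
[1,6] N  >  k=4
[0,6] S  >  k=1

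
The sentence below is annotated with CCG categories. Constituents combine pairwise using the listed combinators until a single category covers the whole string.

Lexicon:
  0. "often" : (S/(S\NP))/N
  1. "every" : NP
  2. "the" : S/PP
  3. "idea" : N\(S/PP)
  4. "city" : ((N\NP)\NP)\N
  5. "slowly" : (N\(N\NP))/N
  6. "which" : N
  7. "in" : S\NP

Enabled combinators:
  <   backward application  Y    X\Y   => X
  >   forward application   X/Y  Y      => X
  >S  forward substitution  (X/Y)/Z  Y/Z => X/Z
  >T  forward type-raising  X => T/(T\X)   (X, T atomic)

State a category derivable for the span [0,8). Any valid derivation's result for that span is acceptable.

[0,8] S   >
  [0,7] S/(S\NP)   >
    [0,1] "often" : (S/(S\NP))/N
    [1,7] N   <
      [1,5] N\NP   <
        [1,2] "every" : NP
        [2,5] (N\NP)\NP   <
          [2,4] N   <
            [2,3] "the" : S/PP
            [3,4] "idea" : N\(S/PP)
          [4,5] "city" : ((N\NP)\NP)\N
      [5,7] N\(N\NP)   >
        [5,6] "slowly" : (N\(N\NP))/N
        [6,7] "which" : N
  [7,8] "in" : S\NP

S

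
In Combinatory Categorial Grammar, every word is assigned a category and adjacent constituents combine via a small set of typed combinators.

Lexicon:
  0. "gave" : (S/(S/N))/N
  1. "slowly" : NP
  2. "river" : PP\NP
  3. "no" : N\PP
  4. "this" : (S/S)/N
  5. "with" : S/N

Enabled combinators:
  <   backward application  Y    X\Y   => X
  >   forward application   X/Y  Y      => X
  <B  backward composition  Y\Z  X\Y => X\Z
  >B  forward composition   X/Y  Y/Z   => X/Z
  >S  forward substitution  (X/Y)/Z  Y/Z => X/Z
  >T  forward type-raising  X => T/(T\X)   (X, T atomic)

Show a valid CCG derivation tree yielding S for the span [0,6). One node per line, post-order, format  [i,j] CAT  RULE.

[0,1] (S/(S/N))/N  lex  "gave"
[1,2] NP  lex  "slowly"
[1,2] PP/(PP\NP)  >T
[2,3] PP\NP  lex  "river"
[1,3] PP  >  k=2
[3,4] N\PP  lex  "no"
[1,4] N  <  k=3
[0,4] S/(S/N)  >  k=1
[4,5] (S/S)/N  lex  "this"
[5,6] S/N  lex  "with"
[4,6] S/N  >S  k=5
[0,6] S  >  k=4

[0,6] S   >
  [0,4] S/(S/N)   >
    [0,1] "gave" : (S/(S/N))/N
    [1,4] N   <
      [1,3] PP   >
        [1,2] PP/(PP\NP)   >T
          [1,2] "slowly" : NP
        [2,3] "river" : PP\NP
      [3,4] "no" : N\PP
  [4,6] S/N   >S
    [4,5] "this" : (S/S)/N
    [5,6] "with" : S/N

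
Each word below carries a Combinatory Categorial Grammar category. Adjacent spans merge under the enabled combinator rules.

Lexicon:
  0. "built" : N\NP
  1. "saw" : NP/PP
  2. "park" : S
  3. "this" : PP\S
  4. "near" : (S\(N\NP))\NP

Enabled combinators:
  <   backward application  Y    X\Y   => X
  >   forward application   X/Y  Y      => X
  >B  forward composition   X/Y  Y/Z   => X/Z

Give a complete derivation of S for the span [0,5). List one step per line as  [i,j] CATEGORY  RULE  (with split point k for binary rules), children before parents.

[0,5] S   <
  [0,1] "built" : N\NP
  [1,5] S\(N\NP)   <
    [1,4] NP   >
      [1,2] "saw" : NP/PP
      [2,4] PP   <
        [2,3] "park" : S
        [3,4] "this" : PP\S
    [4,5] "near" : (S\(N\NP))\NP

[0,1] N\NP  lex  "built"
[1,2] NP/PP  lex  "saw"
[2,3] S  lex  "park"
[3,4] PP\S  lex  "this"
[2,4] PP  <  k=3
[1,4] NP  >  k=2
[4,5] (S\(N\NP))\NP  lex  "near"
[1,5] S\(N\NP)  <  k=4
[0,5] S  <  k=1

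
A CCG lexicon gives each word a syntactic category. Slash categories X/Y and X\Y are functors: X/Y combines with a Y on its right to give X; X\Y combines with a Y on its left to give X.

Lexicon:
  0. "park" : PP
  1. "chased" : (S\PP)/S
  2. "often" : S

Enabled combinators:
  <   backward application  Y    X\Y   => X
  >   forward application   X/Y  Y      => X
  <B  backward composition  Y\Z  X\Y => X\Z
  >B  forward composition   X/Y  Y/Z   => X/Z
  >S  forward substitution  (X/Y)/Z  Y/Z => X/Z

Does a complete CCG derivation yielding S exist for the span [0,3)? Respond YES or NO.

[0,3] S   <
  [0,1] "park" : PP
  [1,3] S\PP   >
    [1,2] "chased" : (S\PP)/S
    [2,3] "often" : S

YES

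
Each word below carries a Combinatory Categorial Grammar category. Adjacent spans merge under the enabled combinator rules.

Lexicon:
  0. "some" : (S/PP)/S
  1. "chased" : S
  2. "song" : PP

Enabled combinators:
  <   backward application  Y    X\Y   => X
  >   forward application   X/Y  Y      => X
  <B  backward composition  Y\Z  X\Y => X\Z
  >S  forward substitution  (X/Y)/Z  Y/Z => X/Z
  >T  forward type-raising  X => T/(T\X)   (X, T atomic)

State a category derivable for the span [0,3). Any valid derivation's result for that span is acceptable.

[0,3] S   >
  [0,2] S/PP   >
    [0,1] "some" : (S/PP)/S
    [1,2] "chased" : S
  [2,3] "song" : PP

S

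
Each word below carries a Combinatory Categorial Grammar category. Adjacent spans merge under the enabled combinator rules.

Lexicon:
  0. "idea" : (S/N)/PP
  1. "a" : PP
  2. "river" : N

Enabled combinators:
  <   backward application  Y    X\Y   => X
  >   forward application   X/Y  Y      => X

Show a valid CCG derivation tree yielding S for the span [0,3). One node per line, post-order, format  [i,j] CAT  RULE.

[0,1] (S/N)/PP  lex  "idea"
[1,2] PP  lex  "a"
[0,2] S/N  >  k=1
[2,3] N  lex  "river"
[0,3] S  >  k=2

[0,3] S   >
  [0,2] S/N   >
    [0,1] "idea" : (S/N)/PP
    [1,2] "a" : PP
  [2,3] "river" : N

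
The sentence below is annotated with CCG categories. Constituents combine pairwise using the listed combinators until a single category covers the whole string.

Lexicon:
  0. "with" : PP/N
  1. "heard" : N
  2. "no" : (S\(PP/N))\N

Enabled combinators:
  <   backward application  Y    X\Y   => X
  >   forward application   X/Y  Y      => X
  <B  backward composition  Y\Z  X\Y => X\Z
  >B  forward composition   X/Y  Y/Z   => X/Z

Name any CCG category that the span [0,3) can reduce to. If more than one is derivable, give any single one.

[0,3] S   <
  [0,1] "with" : PP/N
  [1,3] S\(PP/N)   <
    [1,2] "heard" : N
    [2,3] "no" : (S\(PP/N))\N

S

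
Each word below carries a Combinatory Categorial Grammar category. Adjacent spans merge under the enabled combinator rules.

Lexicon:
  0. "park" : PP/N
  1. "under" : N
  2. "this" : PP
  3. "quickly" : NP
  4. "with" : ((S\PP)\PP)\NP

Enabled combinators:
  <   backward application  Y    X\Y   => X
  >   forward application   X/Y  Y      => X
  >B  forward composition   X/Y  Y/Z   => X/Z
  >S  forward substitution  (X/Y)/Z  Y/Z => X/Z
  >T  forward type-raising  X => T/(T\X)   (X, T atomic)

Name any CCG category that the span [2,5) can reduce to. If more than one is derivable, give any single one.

S\PP

[0,5] S   <
  [0,2] PP   >
    [0,1] "park" : PP/N
    [1,2] "under" : N
  [2,5] S\PP   <
    [2,3] "this" : PP
    [3,5] (S\PP)\PP   <
      [3,4] "quickly" : NP
      [4,5] "with" : ((S\PP)\PP)\NP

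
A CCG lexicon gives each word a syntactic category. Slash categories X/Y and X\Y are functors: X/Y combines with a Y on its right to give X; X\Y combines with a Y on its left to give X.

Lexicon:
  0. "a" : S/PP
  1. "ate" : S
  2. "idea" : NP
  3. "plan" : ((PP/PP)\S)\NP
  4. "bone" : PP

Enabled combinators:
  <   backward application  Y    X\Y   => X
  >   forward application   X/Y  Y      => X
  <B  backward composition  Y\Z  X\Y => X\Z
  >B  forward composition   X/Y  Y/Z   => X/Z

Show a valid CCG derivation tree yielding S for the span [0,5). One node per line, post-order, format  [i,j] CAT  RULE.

[0,5] S   >
  [0,4] S/PP   >B
    [0,1] "a" : S/PP
    [1,4] PP/PP   <
      [1,2] "ate" : S
      [2,4] (PP/PP)\S   <
        [2,3] "idea" : NP
        [3,4] "plan" : ((PP/PP)\S)\NP
  [4,5] "bone" : PP

[0,1] S/PP  lex  "a"
[1,2] S  lex  "ate"
[2,3] NP  lex  "idea"
[3,4] ((PP/PP)\S)\NP  lex  "plan"
[2,4] (PP/PP)\S  <  k=3
[1,4] PP/PP  <  k=2
[0,4] S/PP  >B  k=1
[4,5] PP  lex  "bone"
[0,5] S  >  k=4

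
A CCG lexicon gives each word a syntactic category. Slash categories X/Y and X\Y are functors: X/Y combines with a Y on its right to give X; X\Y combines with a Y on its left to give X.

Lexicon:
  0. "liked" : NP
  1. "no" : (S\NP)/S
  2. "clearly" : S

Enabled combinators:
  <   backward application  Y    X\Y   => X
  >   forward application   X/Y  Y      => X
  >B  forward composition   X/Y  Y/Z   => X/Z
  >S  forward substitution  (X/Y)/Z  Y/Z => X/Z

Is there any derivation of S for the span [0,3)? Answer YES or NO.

[0,3] S   <
  [0,1] "liked" : NP
  [1,3] S\NP   >
    [1,2] "no" : (S\NP)/S
    [2,3] "clearly" : S

YES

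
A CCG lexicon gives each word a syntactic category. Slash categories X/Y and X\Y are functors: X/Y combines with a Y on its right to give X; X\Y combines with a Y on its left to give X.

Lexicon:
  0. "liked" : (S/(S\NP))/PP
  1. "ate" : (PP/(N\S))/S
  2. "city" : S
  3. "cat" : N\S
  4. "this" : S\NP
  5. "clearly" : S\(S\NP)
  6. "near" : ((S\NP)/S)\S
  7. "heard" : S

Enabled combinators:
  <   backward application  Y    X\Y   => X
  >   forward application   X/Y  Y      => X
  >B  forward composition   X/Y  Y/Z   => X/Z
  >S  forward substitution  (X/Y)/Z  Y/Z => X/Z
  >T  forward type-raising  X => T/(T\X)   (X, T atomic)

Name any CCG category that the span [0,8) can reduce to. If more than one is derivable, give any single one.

[0,8] S   >
  [0,4] S/(S\NP)   >
    [0,1] "liked" : (S/(S\NP))/PP
    [1,4] PP   >
      [1,3] PP/(N\S)   >
        [1,2] "ate" : (PP/(N\S))/S
        [2,3] "city" : S
      [3,4] "cat" : N\S
  [4,8] S\NP   >
    [4,7] (S\NP)/S   <
      [4,6] S   <
        [4,5] "this" : S\NP
        [5,6] "clearly" : S\(S\NP)
      [6,7] "near" : ((S\NP)/S)\S
    [7,8] "heard" : S

S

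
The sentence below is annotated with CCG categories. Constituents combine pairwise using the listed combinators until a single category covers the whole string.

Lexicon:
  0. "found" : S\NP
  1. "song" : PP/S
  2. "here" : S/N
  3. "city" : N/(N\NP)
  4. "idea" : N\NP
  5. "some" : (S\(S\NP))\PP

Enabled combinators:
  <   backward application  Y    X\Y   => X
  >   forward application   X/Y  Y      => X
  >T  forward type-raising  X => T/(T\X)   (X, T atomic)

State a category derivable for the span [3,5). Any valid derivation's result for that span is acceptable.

N

[0,6] S   <
  [0,1] "found" : S\NP
  [1,6] S\(S\NP)   <
    [1,5] PP   >
      [1,2] "song" : PP/S
      [2,5] S   >
        [2,3] "here" : S/N
        [3,5] N   >
          [3,4] "city" : N/(N\NP)
          [4,5] "idea" : N\NP
    [5,6] "some" : (S\(S\NP))\PP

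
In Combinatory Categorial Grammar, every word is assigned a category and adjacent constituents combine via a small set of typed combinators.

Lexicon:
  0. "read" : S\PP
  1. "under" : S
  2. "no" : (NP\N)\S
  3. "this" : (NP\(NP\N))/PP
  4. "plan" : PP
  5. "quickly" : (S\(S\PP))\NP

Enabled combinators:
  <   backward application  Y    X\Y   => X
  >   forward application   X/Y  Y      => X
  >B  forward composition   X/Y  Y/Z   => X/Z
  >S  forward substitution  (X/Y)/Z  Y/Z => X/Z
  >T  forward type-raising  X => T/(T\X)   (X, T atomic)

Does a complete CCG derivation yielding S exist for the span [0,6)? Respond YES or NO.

YES

[0,6] S   <
  [0,1] "read" : S\PP
  [1,6] S\(S\PP)   <
    [1,5] NP   <
      [1,3] NP\N   <
        [1,2] "under" : S
        [2,3] "no" : (NP\N)\S
      [3,5] NP\(NP\N)   >
        [3,4] "this" : (NP\(NP\N))/PP
        [4,5] "plan" : PP
    [5,6] "quickly" : (S\(S\PP))\NP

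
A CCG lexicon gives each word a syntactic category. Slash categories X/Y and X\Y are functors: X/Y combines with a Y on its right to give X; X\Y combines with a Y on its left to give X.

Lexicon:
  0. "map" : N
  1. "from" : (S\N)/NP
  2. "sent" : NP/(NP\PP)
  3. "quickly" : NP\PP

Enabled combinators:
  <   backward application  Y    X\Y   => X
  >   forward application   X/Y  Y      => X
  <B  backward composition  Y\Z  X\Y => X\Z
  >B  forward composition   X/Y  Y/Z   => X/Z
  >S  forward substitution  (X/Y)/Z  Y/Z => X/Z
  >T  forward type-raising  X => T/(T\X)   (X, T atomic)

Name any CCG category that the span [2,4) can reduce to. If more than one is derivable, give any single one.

[0,4] S   <
  [0,1] "map" : N
  [1,4] S\N   >
    [1,2] "from" : (S\N)/NP
    [2,4] NP   >
      [2,3] "sent" : NP/(NP\PP)
      [3,4] "quickly" : NP\PP

NP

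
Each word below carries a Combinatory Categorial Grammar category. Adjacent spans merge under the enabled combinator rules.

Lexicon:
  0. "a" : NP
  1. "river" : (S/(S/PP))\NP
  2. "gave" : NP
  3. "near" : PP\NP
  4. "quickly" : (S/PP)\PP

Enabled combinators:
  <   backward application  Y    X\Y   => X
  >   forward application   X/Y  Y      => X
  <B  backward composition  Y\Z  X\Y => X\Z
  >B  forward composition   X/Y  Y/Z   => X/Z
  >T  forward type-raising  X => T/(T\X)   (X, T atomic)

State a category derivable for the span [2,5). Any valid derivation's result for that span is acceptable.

S/PP

[0,5] S   >
  [0,2] S/(S/PP)   <
    [0,1] "a" : NP
    [1,2] "river" : (S/(S/PP))\NP
  [2,5] S/PP   <
    [2,4] PP   <
      [2,3] "gave" : NP
      [3,4] "near" : PP\NP
    [4,5] "quickly" : (S/PP)\PP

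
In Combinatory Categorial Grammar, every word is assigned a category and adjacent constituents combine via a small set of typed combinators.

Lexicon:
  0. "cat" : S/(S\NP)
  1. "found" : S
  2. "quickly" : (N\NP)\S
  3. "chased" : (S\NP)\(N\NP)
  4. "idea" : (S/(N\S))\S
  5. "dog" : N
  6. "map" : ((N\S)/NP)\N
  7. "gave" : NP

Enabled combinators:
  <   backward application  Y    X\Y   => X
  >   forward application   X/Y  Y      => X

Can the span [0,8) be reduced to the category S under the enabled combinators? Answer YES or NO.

YES

[0,8] S   >
  [0,5] S/(N\S)   <
    [0,4] S   >
      [0,1] "cat" : S/(S\NP)
      [1,4] S\NP   <
        [1,3] N\NP   <
          [1,2] "found" : S
          [2,3] "quickly" : (N\NP)\S
        [3,4] "chased" : (S\NP)\(N\NP)
    [4,5] "idea" : (S/(N\S))\S
  [5,8] N\S   >
    [5,7] (N\S)/NP   <
      [5,6] "dog" : N
      [6,7] "map" : ((N\S)/NP)\N
    [7,8] "gave" : NP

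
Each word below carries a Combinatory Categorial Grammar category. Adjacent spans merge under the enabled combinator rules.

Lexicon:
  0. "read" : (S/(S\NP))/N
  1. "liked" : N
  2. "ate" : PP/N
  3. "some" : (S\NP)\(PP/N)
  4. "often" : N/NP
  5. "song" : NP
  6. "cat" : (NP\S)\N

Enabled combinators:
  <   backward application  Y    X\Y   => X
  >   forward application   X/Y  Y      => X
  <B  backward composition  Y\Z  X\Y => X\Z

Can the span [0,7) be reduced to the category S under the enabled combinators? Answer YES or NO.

NO

(S/(S\NP))/N N PP/N (S\NP)\(PP/N) N/NP NP (NP\S)\N
CKY chart[0,7] = {NP}; S ∉ chart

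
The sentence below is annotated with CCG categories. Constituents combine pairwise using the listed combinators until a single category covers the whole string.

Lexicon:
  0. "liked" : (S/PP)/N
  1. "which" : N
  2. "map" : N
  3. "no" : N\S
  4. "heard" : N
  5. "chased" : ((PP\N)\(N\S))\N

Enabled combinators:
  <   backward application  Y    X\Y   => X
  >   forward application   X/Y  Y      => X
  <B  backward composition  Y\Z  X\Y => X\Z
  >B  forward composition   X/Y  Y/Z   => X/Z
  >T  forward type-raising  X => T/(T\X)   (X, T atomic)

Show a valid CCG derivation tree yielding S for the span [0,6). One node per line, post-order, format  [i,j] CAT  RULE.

[0,6] S   >
  [0,2] S/PP   >
    [0,1] "liked" : (S/PP)/N
    [1,2] "which" : N
  [2,6] PP   <
    [2,3] "map" : N
    [3,6] PP\N   <
      [3,4] "no" : N\S
      [4,6] (PP\N)\(N\S)   <
        [4,5] "heard" : N
        [5,6] "chased" : ((PP\N)\(N\S))\N

[0,1] (S/PP)/N  lex  "liked"
[1,2] N  lex  "which"
[0,2] S/PP  >  k=1
[2,3] N  lex  "map"
[3,4] N\S  lex  "no"
[4,5] N  lex  "heard"
[5,6] ((PP\N)\(N\S))\N  lex  "chased"
[4,6] (PP\N)\(N\S)  <  k=5
[3,6] PP\N  <  k=4
[2,6] PP  <  k=3
[0,6] S  >  k=2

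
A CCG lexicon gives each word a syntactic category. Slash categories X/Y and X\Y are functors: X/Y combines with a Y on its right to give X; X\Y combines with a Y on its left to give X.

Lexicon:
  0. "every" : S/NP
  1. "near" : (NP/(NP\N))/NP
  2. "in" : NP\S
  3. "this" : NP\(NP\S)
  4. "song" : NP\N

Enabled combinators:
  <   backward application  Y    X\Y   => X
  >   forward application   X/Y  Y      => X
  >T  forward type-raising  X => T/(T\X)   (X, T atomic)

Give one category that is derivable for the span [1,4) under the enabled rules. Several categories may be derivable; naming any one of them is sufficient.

[0,5] S   >
  [0,1] "every" : S/NP
  [1,5] NP   >
    [1,4] NP/(NP\N)   >
      [1,2] "near" : (NP/(NP\N))/NP
      [2,4] NP   <
        [2,3] "in" : NP\S
        [3,4] "this" : NP\(NP\S)
    [4,5] "song" : NP\N

NP/(NP\N)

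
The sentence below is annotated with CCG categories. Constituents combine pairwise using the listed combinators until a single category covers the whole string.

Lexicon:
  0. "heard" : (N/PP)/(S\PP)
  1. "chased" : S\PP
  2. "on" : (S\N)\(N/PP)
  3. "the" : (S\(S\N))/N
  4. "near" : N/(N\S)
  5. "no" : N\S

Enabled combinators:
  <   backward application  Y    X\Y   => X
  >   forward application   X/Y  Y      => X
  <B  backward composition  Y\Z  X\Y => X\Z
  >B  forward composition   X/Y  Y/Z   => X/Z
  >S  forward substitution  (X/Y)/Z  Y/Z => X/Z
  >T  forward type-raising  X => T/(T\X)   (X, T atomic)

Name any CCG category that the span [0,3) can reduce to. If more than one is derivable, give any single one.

S\N

[0,6] S   <
  [0,3] S\N   <
    [0,2] N/PP   >
      [0,1] "heard" : (N/PP)/(S\PP)
      [1,2] "chased" : S\PP
    [2,3] "on" : (S\N)\(N/PP)
  [3,6] S\(S\N)   >
    [3,4] "the" : (S\(S\N))/N
    [4,6] N   >
      [4,5] "near" : N/(N\S)
      [5,6] "no" : N\S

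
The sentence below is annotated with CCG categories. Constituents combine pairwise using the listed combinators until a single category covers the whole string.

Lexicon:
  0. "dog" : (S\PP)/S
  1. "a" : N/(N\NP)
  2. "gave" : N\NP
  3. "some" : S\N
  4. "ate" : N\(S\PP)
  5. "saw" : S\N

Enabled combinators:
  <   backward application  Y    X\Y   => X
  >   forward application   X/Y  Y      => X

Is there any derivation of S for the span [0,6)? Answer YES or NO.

YES

[0,6] S   <
  [0,5] N   <
    [0,4] S\PP   >
      [0,1] "dog" : (S\PP)/S
      [1,4] S   <
        [1,3] N   >
          [1,2] "a" : N/(N\NP)
          [2,3] "gave" : N\NP
        [3,4] "some" : S\N
    [4,5] "ate" : N\(S\PP)
  [5,6] "saw" : S\N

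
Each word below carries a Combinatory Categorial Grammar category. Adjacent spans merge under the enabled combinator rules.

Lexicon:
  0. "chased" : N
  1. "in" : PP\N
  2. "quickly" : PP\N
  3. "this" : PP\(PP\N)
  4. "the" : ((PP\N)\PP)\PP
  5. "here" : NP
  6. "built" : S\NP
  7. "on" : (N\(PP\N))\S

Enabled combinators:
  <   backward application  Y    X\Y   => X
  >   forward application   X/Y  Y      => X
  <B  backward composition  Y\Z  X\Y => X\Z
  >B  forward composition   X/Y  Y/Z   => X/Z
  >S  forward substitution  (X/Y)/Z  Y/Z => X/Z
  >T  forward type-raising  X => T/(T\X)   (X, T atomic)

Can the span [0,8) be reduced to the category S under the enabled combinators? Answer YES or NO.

N PP\N PP\N PP\(PP\N) ((PP\N)\PP)\PP NP S\NP (N\(PP\N))\S
CKY chart[0,8] = {N, N/(N\N), NP/(NP\N), PP/(PP\N), S/(S\N)}; S ∉ chart

NO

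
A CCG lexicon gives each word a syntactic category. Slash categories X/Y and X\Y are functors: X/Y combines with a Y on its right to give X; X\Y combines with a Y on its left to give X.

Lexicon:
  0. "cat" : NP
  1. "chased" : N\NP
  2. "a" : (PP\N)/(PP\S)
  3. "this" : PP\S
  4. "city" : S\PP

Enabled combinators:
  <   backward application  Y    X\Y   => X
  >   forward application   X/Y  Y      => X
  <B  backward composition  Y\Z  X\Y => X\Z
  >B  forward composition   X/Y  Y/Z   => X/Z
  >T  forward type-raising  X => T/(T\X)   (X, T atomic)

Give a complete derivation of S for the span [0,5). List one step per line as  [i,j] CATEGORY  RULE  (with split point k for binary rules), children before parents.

[0,1] NP  lex  "cat"
[0,1] PP/(PP\NP)  >T
[1,2] N\NP  lex  "chased"
[2,3] (PP\N)/(PP\S)  lex  "a"
[3,4] PP\S  lex  "this"
[2,4] PP\N  >  k=3
[1,4] PP\NP  <B  k=2
[0,4] PP  >  k=1
[4,5] S\PP  lex  "city"
[0,5] S  <  k=4

[0,5] S   <
  [0,4] PP   >
    [0,1] PP/(PP\NP)   >T
      [0,1] "cat" : NP
    [1,4] PP\NP   <B
      [1,2] "chased" : N\NP
      [2,4] PP\N   >
        [2,3] "a" : (PP\N)/(PP\S)
        [3,4] "this" : PP\S
  [4,5] "city" : S\PP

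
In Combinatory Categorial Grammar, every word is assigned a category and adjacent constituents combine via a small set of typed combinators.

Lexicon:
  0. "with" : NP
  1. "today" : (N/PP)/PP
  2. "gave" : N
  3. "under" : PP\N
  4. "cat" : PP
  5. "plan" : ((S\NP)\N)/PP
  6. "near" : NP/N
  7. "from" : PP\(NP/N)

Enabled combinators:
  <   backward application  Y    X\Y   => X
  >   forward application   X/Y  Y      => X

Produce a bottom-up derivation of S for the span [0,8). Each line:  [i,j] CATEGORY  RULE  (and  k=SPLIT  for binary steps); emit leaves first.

[0,8] S   <
  [0,1] "with" : NP
  [1,8] S\NP   <
    [1,5] N   >
      [1,4] N/PP   >
        [1,2] "today" : (N/PP)/PP
        [2,4] PP   <
          [2,3] "gave" : N
          [3,4] "under" : PP\N
      [4,5] "cat" : PP
    [5,8] (S\NP)\N   >
      [5,6] "plan" : ((S\NP)\N)/PP
      [6,8] PP   <
        [6,7] "near" : NP/N
        [7,8] "from" : PP\(NP/N)

[0,1] NP  lex  "with"
[1,2] (N/PP)/PP  lex  "today"
[2,3] N  lex  "gave"
[3,4] PP\N  lex  "under"
[2,4] PP  <  k=3
[1,4] N/PP  >  k=2
[4,5] PP  lex  "cat"
[1,5] N  >  k=4
[5,6] ((S\NP)\N)/PP  lex  "plan"
[6,7] NP/N  lex  "near"
[7,8] PP\(NP/N)  lex  "from"
[6,8] PP  <  k=7
[5,8] (S\NP)\N  >  k=6
[1,8] S\NP  <  k=5
[0,8] S  <  k=1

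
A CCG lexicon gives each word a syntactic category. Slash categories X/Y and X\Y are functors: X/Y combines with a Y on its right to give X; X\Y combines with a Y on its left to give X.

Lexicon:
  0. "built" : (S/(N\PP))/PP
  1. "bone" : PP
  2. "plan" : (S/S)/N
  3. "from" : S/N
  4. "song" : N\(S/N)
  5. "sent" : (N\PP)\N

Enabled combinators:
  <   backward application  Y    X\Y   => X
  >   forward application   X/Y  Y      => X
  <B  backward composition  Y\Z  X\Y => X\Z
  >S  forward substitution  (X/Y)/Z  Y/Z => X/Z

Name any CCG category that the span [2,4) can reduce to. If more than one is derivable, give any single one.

S/N

[0,6] S   >
  [0,2] S/(N\PP)   >
    [0,1] "built" : (S/(N\PP))/PP
    [1,2] "bone" : PP
  [2,6] N\PP   <
    [2,5] N   <
      [2,4] S/N   >S
        [2,3] "plan" : (S/S)/N
        [3,4] "from" : S/N
      [4,5] "song" : N\(S/N)
    [5,6] "sent" : (N\PP)\N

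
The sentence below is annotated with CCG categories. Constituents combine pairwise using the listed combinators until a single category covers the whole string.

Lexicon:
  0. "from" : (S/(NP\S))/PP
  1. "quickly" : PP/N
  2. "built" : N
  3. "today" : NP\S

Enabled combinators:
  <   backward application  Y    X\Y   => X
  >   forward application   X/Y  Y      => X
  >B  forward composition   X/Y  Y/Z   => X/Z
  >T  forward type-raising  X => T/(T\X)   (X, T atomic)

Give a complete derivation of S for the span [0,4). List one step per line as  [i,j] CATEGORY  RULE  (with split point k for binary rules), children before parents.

[0,4] S   >
  [0,3] S/(NP\S)   >
    [0,1] "from" : (S/(NP\S))/PP
    [1,3] PP   >
      [1,2] "quickly" : PP/N
      [2,3] "built" : N
  [3,4] "today" : NP\S

[0,1] (S/(NP\S))/PP  lex  "from"
[1,2] PP/N  lex  "quickly"
[2,3] N  lex  "built"
[1,3] PP  >  k=2
[0,3] S/(NP\S)  >  k=1
[3,4] NP\S  lex  "today"
[0,4] S  >  k=3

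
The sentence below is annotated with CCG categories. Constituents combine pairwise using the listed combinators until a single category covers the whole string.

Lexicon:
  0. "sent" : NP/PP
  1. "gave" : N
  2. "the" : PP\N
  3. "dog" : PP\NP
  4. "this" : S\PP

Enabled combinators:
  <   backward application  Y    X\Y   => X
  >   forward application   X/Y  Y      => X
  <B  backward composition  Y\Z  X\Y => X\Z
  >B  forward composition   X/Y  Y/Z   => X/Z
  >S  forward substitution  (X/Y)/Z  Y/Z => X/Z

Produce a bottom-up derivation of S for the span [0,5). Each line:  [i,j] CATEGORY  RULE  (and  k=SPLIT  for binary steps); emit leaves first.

[0,1] NP/PP  lex  "sent"
[1,2] N  lex  "gave"
[2,3] PP\N  lex  "the"
[1,3] PP  <  k=2
[0,3] NP  >  k=1
[3,4] PP\NP  lex  "dog"
[0,4] PP  <  k=3
[4,5] S\PP  lex  "this"
[0,5] S  <  k=4

[0,5] S   <
  [0,4] PP   <
    [0,3] NP   >
      [0,1] "sent" : NP/PP
      [1,3] PP   <
        [1,2] "gave" : N
        [2,3] "the" : PP\N
    [3,4] "dog" : PP\NP
  [4,5] "this" : S\PP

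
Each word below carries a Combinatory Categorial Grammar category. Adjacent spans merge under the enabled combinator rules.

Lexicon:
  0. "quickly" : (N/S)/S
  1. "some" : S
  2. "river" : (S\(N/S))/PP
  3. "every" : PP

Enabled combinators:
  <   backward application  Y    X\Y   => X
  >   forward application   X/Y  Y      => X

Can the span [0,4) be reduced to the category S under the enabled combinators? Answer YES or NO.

YES

[0,4] S   <
  [0,2] N/S   >
    [0,1] "quickly" : (N/S)/S
    [1,2] "some" : S
  [2,4] S\(N/S)   >
    [2,3] "river" : (S\(N/S))/PP
    [3,4] "every" : PP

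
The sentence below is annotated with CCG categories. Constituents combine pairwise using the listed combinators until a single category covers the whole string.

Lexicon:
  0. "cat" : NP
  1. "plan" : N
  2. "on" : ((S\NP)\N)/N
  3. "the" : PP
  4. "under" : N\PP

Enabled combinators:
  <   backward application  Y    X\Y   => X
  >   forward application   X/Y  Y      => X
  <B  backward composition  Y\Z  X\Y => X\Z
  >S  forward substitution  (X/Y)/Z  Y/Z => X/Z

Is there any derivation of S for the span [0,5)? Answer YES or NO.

YES

[0,5] S   <
  [0,1] "cat" : NP
  [1,5] S\NP   <
    [1,2] "plan" : N
    [2,5] (S\NP)\N   >
      [2,3] "on" : ((S\NP)\N)/N
      [3,5] N   <
        [3,4] "the" : PP
        [4,5] "under" : N\PP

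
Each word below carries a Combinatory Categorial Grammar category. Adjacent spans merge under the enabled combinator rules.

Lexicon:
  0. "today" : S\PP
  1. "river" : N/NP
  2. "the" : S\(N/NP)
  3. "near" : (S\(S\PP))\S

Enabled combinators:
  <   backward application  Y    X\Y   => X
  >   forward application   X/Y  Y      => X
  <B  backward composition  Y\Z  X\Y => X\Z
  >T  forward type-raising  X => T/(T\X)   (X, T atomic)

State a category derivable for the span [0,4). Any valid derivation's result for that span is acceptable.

S

[0,4] S   <
  [0,1] "today" : S\PP
  [1,4] S\(S\PP)   <
    [1,3] S   <
      [1,2] "river" : N/NP
      [2,3] "the" : S\(N/NP)
    [3,4] "near" : (S\(S\PP))\S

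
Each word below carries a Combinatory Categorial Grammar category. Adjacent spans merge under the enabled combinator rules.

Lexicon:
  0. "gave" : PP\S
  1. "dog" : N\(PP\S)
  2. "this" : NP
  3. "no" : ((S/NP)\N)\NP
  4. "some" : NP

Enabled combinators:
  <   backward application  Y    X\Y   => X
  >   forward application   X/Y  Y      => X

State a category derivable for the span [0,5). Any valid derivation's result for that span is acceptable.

S

[0,5] S   >
  [0,4] S/NP   <
    [0,2] N   <
      [0,1] "gave" : PP\S
      [1,2] "dog" : N\(PP\S)
    [2,4] (S/NP)\N   <
      [2,3] "this" : NP
      [3,4] "no" : ((S/NP)\N)\NP
  [4,5] "some" : NP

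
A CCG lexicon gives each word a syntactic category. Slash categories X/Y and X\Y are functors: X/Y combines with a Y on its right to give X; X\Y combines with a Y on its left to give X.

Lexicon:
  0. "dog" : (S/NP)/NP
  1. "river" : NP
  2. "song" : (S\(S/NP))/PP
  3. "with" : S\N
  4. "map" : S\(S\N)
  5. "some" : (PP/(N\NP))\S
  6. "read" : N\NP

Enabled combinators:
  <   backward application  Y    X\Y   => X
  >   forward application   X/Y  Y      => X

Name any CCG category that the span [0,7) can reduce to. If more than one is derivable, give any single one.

[0,7] S   <
  [0,2] S/NP   >
    [0,1] "dog" : (S/NP)/NP
    [1,2] "river" : NP
  [2,7] S\(S/NP)   >
    [2,3] "song" : (S\(S/NP))/PP
    [3,7] PP   >
      [3,6] PP/(N\NP)   <
        [3,5] S   <
          [3,4] "with" : S\N
          [4,5] "map" : S\(S\N)
        [5,6] "some" : (PP/(N\NP))\S
      [6,7] "read" : N\NP

S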